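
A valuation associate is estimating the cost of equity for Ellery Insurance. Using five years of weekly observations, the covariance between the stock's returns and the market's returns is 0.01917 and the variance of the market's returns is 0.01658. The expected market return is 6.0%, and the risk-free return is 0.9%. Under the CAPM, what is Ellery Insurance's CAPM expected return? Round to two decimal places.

β = Cov(R_i, R_m) / Var(R_m) = 0.01917 / 0.01658 = 1.1562
MRP = 6.0% − 0.9% = 5.10%
E(R) = R_f + β × MRP = 0.9% + 1.1562 × 5.1% = 6.80%

6.80%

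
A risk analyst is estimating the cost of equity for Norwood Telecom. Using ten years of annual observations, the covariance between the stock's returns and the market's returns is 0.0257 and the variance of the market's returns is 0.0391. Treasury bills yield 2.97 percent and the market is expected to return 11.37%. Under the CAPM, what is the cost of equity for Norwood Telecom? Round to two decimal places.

8.49%

β = Cov(R_i, R_m) / Var(R_m) = 0.0257 / 0.0391 = 0.6573
MRP = 11.37% − 2.97% = 8.40%
E(R) = R_f + β × MRP = 2.97% + 0.6573 × 8.40% = 8.49%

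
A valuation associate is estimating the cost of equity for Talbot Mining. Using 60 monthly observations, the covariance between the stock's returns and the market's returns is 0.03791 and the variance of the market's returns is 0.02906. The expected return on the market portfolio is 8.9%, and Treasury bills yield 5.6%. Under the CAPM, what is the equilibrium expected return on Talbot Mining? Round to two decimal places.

9.90%

β = Cov(R_i, R_m) / Var(R_m) = 0.03791 / 0.02906 = 1.3045
MRP = 8.9% − 5.6% = 3.30%
E(R) = R_f + β × MRP = 5.6% + 1.3045 × 3.3% = 9.90%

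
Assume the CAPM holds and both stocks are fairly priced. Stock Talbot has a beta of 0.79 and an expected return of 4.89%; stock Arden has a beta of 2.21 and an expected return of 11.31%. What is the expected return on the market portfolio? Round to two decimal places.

5.84%

Both satisfy E(R) = R_f + β·MRP, so the slope of the SML is
MRP = (11.31% − 4.89%) / (2.21 − 0.79) = 6.42% / 1.42 = 4.5211%
R_f = E(R_Talbot) − β_Talbot·MRP = 4.89% − 0.79 × 4.5211% = 1.3183%
E(R_m) = R_f + MRP = 1.3183% + 4.5211% = 5.84%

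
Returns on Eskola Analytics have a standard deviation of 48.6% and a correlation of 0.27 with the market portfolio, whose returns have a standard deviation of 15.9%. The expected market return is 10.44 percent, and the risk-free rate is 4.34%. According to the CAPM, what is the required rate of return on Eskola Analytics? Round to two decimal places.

β = ρ × σ_i / σ_m = 0.27 × 48.6% / 15.9% = 0.8253
MRP = 10.44% − 4.34% = 6.10%
E(R) = 4.34% + 0.8253 × 6.10% = 9.37%

9.37%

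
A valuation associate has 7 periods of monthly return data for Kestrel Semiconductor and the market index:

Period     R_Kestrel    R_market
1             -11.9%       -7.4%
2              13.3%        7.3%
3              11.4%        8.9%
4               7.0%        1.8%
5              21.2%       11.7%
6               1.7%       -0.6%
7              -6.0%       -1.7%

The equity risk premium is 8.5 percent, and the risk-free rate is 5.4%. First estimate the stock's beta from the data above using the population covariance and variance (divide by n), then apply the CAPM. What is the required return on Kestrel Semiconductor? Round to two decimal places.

Mean R_i = (-11.9 + 13.3 + 11.4 + 7.0 + 21.2 + 1.7 − 6.0) / 7 = 5.2429%
Mean R_m = (-7.4 + 7.3 + 8.9 + 1.8 + 11.7 − 0.6 − 1.7) / 7 = 2.8571%
Σ(R_i − R̄_i)(R_m − R̄_m) = 451.5729  ⇒  Cov = 451.5729 / 7 = 64.5104
Σ(R_m − R̄_m)² = 273.4971  ⇒  Var(R_m) = 273.4971 / 7 = 39.0710
β = Cov / Var(R_m) = 64.5104 / 39.0710 = 1.6511
E(R) = R_f + β × MRP = 5.4% + 1.6511 × 8.5% = 19.43%

19.43%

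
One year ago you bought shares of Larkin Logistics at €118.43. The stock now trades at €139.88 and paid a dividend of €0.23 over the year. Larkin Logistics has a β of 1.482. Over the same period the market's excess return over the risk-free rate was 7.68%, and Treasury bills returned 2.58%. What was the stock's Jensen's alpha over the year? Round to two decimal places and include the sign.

Realised HPR = (P1 + D1 − P0) / P0 = (139.88 + 0.23 − 118.43) / 118.43 = 21.68 / 118.43 = 18.3062%
CAPM required = R_f + β·MRP = 2.58% + 1.482 × 7.68% = 13.96176%
α = realised − required = 18.3062% − 13.96176% = +4.34%

+4.34%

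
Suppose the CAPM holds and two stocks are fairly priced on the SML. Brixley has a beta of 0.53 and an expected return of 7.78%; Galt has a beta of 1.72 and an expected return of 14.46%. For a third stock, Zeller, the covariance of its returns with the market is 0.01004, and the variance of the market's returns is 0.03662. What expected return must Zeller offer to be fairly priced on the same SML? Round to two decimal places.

MRP = (14.46% − 7.78%) / (1.72 − 0.53) = 5.6134%
R_f = 7.78% − 0.53 × 5.6134% = 4.8049%
β_Zeller = Cov / Var(R_m) = 0.01004 / 0.03662 = 0.2742
E(R_Zeller) = R_f + β × MRP = 4.8049% + 0.2742 × 5.6134% = 6.34%

6.34%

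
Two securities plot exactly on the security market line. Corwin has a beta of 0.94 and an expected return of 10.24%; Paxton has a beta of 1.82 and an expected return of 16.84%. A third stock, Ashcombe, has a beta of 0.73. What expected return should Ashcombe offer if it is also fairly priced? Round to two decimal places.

8.67%

MRP (SML slope) = (16.84% − 10.24%) / (1.82 − 0.94) = 6.60% / 0.88 = 7.5000%
R_f (intercept) = 10.24% − 0.94 × 7.5000% = 3.1900%
E(R_Ashcombe) = R_f + β × MRP = 3.1900% + 0.73 × 7.5000% = 8.67%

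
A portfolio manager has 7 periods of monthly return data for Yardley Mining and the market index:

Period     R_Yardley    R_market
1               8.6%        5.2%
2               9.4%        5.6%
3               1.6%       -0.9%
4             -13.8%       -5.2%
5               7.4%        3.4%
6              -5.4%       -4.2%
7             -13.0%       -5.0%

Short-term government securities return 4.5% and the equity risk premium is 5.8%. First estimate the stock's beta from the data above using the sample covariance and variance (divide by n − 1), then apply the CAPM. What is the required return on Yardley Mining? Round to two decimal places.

16.06%

Mean R_i = (8.6 + 9.4 + 1.6 − 13.8 + 7.4 − 5.4 − 13.0) / 7 = -0.7429%
Mean R_m = (5.2 + 5.6 − 0.9 − 5.2 + 3.4 − 4.2 − 5.0) / 7 = -0.1571%
Σ(R_i − R̄_i)(R_m − R̄_m) = 279.7029  ⇒  Cov = 279.7029 / 6 = 46.6172
Σ(R_m − R̄_m)² = 140.2771  ⇒  Var(R_m) = 140.2771 / 6 = 23.3795
β = Cov / Var(R_m) = 46.6172 / 23.3795 = 1.9939
E(R) = R_f + β × MRP = 4.5% + 1.9939 × 5.8% = 16.06%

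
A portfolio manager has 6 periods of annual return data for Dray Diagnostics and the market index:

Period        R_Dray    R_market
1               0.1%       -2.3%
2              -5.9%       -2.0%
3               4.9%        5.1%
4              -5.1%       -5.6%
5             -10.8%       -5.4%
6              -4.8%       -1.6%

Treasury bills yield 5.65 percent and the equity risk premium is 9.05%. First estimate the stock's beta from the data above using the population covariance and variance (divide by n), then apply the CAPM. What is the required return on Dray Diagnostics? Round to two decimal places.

16.32%

Mean R_i = (0.1 − 5.9 + 4.9 − 5.1 − 10.8 − 4.8) / 6 = -3.6000%
Mean R_m = (-2.3 − 2.0 + 5.1 − 5.6 − 5.4 − 1.6) / 6 = -1.9667%
Σ(R_i − R̄_i)(R_m − R̄_m) = 88.6400  ⇒  Cov = 88.6400 / 6 = 14.7733
Σ(R_m − R̄_m)² = 75.1733  ⇒  Var(R_m) = 75.1733 / 6 = 12.5289
β = Cov / Var(R_m) = 14.7733 / 12.5289 = 1.1791
E(R) = R_f + β × MRP = 5.65% + 1.1791 × 9.05% = 16.32%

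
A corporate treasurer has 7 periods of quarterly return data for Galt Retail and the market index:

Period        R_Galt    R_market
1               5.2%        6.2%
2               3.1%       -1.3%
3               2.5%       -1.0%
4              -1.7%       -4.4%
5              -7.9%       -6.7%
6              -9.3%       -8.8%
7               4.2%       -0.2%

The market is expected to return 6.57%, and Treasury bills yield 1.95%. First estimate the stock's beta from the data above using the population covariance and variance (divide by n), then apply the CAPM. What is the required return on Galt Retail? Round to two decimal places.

Mean R_i = (5.2 + 3.1 + 2.5 − 1.7 − 7.9 − 9.3 + 4.2) / 7 = -0.5571%
Mean R_m = (6.2 − 1.3 − 1.0 − 4.4 − 6.7 − 8.8 − 0.2) / 7 = -2.3143%
Σ(R_i − R̄_i)(R_m − R̄_m) = 158.0943  ⇒  Cov = 158.0943 / 7 = 22.5849
Σ(R_m − R̄_m)² = 145.3686  ⇒  Var(R_m) = 145.3686 / 7 = 20.7669
β = Cov / Var(R_m) = 22.5849 / 20.7669 = 1.0875
MRP = 6.57% − 1.95% = 4.62%
E(R) = R_f + β × MRP = 1.95% + 1.0875 × 4.62% = 6.97%

6.97%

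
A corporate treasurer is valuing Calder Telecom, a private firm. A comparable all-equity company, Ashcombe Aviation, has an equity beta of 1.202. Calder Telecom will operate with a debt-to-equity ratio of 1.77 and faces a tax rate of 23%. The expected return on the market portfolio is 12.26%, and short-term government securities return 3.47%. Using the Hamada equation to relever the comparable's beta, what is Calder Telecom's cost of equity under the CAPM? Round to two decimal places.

28.44%

β_L = β_U × [1 + (1 − t)(D/E)] = 1.202 × [1 + (1 − 0.23) × 1.77]
    = 1.202 × [1 + 0.77 × 1.77] = 1.202 × 2.3629 = 2.8402
MRP = 12.26% − 3.47% = 8.79%
E(R) = R_f + β_L × MRP = 3.47% + 2.8402 × 8.79% = 28.44%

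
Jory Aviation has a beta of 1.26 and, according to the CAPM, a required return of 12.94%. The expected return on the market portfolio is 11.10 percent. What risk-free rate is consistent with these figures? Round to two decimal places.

4.02%

E(R) = R_f + β(E(R_m) − R_f) = R_f(1 − β) + β·E(R_m)
12.94% = R_f × (1 − 1.26) + 1.26 × 11.10%
12.94% = R_f × -0.26 + 13.9860%
R_f = (12.94% − 13.9860%) / -0.26 = 4.02%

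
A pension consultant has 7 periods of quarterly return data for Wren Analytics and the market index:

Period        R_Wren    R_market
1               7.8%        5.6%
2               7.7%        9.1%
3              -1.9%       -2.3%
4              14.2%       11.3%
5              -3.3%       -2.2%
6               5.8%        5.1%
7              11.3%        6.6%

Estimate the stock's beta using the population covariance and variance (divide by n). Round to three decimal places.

1.174

Mean R_i = (7.8 + 7.7 − 1.9 + 14.2 − 3.3 + 5.8 + 11.3) / 7 = 5.9429%
Mean R_m = (5.6 + 9.1 − 2.3 + 11.3 − 2.2 + 5.1 + 6.6) / 7 = 4.7429%
Σ(R_i − R̄_i)(R_m − R̄_m) = 192.6971  ⇒  Cov = 192.6971 / 7 = 27.5282
Σ(R_m − R̄_m)² = 164.0971  ⇒  Var(R_m) = 164.0971 / 7 = 23.4424
β = Cov / Var(R_m) = 27.5282 / 23.4424 = 1.1743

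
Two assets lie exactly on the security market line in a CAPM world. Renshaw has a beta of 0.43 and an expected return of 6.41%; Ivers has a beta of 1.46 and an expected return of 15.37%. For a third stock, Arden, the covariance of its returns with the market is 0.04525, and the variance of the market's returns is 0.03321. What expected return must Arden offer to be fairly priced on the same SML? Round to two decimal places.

14.52%

MRP = (15.37% − 6.41%) / (1.46 − 0.43) = 8.6990%
R_f = 6.41% − 0.43 × 8.6990% = 2.6694%
β_Arden = Cov / Var(R_m) = 0.04525 / 0.03321 = 1.3625
E(R_Arden) = R_f + β × MRP = 2.6694% + 1.3625 × 8.6990% = 14.52%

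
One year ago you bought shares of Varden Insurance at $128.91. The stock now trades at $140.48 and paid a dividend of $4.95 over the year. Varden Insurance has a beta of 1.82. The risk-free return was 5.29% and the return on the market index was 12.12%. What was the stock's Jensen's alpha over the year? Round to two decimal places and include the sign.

-4.91%

Realised HPR = (P1 + D1 − P0) / P0 = (140.48 + 4.95 − 128.91) / 128.91 = 16.52 / 128.91 = 12.8151%
MRP = 12.12% − 5.29% = 6.83%
CAPM required = R_f + β·MRP = 5.29% + 1.82 × 6.83% = 17.7206%
α = realised − required = 12.8151% − 17.7206% = -4.91%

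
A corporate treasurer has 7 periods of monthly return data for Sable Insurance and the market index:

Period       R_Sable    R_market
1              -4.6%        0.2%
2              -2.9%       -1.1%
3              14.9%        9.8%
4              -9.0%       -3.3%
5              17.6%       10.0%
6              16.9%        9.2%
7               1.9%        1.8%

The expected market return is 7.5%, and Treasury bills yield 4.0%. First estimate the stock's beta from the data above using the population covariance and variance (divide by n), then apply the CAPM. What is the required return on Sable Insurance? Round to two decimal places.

Mean R_i = (-4.6 − 2.9 + 14.9 − 9.0 + 17.6 + 16.9 + 1.9) / 7 = 4.9714%
Mean R_m = (0.2 − 1.1 + 9.8 − 3.3 + 10.0 + 9.2 + 1.8) / 7 = 3.8000%
Σ(R_i − R̄_i)(R_m − R̄_m) = 380.6500  ⇒  Cov = 380.6500 / 7 = 54.3786
Σ(R_m − R̄_m)² = 194.9800  ⇒  Var(R_m) = 194.9800 / 7 = 27.8543
β = Cov / Var(R_m) = 54.3786 / 27.8543 = 1.9523
MRP = 7.5% − 4.0% = 3.50%
E(R) = R_f + β × MRP = 4.0% + 1.9523 × 3.5% = 10.83%

10.83%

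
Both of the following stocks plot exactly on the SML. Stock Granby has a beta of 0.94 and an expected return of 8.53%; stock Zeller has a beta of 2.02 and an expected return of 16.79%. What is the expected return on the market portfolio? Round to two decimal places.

Both satisfy E(R) = R_f + β·MRP, so the slope of the SML is
MRP = (16.79% − 8.53%) / (2.02 − 0.94) = 8.26% / 1.08 = 7.6481%
R_f = E(R_Granby) − β_Granby·MRP = 8.53% − 0.94 × 7.6481% = 1.3408%
E(R_m) = R_f + MRP = 1.3408% + 7.6481% = 8.99%

8.99%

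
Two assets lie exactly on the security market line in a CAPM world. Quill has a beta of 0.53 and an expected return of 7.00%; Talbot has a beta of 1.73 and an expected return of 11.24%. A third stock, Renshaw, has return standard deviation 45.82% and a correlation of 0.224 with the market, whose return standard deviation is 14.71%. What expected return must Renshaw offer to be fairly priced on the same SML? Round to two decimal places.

7.59%

MRP = (11.24% − 7.00%) / (1.73 − 0.53) = 3.5333%
R_f = 7.00% − 0.53 × 3.5333% = 5.1274%
β_Renshaw = ρ·σ_i/σ_m = 0.224 × 45.82 / 14.71 = 0.6977
E(R_Renshaw) = R_f + β × MRP = 5.1274% + 0.6977 × 3.5333% = 7.59%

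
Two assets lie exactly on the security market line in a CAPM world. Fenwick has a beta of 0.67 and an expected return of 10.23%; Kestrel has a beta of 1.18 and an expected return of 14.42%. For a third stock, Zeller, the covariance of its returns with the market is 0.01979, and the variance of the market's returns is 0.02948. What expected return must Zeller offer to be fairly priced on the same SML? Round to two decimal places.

10.24%

MRP = (14.42% − 10.23%) / (1.18 − 0.67) = 8.2157%
R_f = 10.23% − 0.67 × 8.2157% = 4.7255%
β_Zeller = Cov / Var(R_m) = 0.01979 / 0.02948 = 0.6713
E(R_Zeller) = R_f + β × MRP = 4.7255% + 0.6713 × 8.2157% = 10.24%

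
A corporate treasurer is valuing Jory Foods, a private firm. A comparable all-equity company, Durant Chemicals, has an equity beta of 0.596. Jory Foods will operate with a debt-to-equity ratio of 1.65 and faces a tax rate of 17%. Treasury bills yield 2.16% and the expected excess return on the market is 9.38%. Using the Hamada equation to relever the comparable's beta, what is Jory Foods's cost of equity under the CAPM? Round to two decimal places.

β_L = β_U × [1 + (1 − t)(D/E)] = 0.596 × [1 + (1 − 0.17) × 1.65]
    = 0.596 × [1 + 0.83 × 1.65] = 0.596 × 2.3695 = 1.4122
E(R) = R_f + β_L × MRP = 2.16% + 1.4122 × 9.38% = 15.41%

15.41%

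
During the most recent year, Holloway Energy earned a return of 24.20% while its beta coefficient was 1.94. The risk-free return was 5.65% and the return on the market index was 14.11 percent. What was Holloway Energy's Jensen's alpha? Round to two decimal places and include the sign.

+2.14%

Market excess return = 14.11% − 5.65% = 8.46%
CAPM benchmark = R_f + β(R_m − R_f) = 5.65% + 1.94 × 8.46% = 22.0624%
α = actual − benchmark = 24.20% − 22.0624% = +2.14%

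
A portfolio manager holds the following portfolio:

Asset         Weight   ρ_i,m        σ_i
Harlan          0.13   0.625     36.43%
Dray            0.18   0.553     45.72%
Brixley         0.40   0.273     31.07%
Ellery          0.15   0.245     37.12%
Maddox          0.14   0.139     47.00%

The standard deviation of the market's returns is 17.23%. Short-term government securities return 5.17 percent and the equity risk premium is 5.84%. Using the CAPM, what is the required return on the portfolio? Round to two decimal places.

9.64%

β_Harlan = 0.625 × 36.43% / 17.23% = 1.3215
β_Dray = 0.553 × 45.72% / 17.23% = 1.4674
β_Brixley = 0.273 × 31.07% / 17.23% = 0.4923
β_Ellery = 0.245 × 37.12% / 17.23% = 0.5278
β_Maddox = 0.139 × 47.00% / 17.23% = 0.3792
β_P = Σ w_i β_i = 0.13×1.3215 + 0.18×1.4674 + 0.40×0.4923 + 0.15×0.5278 + 0.14×0.3792 = 0.7651
E(R_P) = R_f + β_P × MRP = 5.17% + 0.7651 × 5.84% = 9.64%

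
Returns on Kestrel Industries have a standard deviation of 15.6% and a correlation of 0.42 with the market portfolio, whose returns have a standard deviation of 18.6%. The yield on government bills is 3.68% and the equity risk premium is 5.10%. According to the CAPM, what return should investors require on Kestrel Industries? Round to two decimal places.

β = ρ × σ_i / σ_m = 0.42 × 15.6% / 18.6% = 0.3523
E(R) = 3.68% + 0.3523 × 5.10% = 5.48%

5.48%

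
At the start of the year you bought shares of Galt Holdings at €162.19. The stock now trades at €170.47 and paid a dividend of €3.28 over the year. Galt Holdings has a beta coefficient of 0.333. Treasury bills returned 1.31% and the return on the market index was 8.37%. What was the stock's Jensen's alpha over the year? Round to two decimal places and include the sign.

Realised HPR = (P1 + D1 − P0) / P0 = (170.47 + 3.28 − 162.19) / 162.19 = 11.56 / 162.19 = 7.1274%
MRP = 8.37% − 1.31% = 7.06%
CAPM required = R_f + β·MRP = 1.31% + 0.333 × 7.06% = 3.66098%
α = realised − required = 7.1274% − 3.66098% = +3.47%

+3.47%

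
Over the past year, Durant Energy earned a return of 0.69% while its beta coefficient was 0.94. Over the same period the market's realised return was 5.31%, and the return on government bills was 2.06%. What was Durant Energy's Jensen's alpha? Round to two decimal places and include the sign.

Market excess return = 5.31% − 2.06% = 3.25%
CAPM benchmark = R_f + β(R_m − R_f) = 2.06% + 0.94 × 3.25% = 5.1150%
α = actual − benchmark = 0.69% − 5.1150% = -4.43%

-4.43%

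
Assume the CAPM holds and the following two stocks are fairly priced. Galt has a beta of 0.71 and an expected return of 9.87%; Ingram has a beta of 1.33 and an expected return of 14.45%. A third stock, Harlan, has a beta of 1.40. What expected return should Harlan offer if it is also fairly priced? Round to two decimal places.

14.97%

MRP (SML slope) = (14.45% − 9.87%) / (1.33 − 0.71) = 4.58% / 0.62 = 7.3871%
R_f (intercept) = 9.87% − 0.71 × 7.3871% = 4.6252%
E(R_Harlan) = R_f + β × MRP = 4.6252% + 1.40 × 7.3871% = 14.97%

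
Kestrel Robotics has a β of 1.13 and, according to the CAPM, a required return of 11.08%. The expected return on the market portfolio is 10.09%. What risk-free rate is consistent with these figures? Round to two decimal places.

E(R) = R_f + β(E(R_m) − R_f) = R_f(1 − β) + β·E(R_m)
11.08% = R_f × (1 − 1.13) + 1.13 × 10.09%
11.08% = R_f × -0.13 + 11.4017%
R_f = (11.08% − 11.4017%) / -0.13 = 2.47%

2.47%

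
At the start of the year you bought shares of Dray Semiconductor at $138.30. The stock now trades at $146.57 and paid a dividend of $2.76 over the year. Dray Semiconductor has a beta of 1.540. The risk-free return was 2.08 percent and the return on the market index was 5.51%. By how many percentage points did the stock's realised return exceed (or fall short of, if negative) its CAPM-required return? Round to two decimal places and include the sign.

+0.61%

Realised HPR = (P1 + D1 − P0) / P0 = (146.57 + 2.76 − 138.30) / 138.30 = 11.03 / 138.30 = 7.9754%
MRP = 5.51% − 2.08% = 3.43%
CAPM required = R_f + β·MRP = 2.08% + 1.540 × 3.43% = 7.36220%
α = realised − required = 7.9754% − 7.36220% = +0.61%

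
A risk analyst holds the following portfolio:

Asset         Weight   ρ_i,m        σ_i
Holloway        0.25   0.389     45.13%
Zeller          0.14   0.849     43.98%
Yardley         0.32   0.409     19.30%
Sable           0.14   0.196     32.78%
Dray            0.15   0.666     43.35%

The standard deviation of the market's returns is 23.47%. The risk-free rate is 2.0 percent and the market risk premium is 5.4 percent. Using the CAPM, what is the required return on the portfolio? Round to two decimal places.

6.00%

β_Holloway = 0.389 × 45.13% / 23.47% = 0.7480
β_Zeller = 0.849 × 43.98% / 23.47% = 1.5909
β_Yardley = 0.409 × 19.30% / 23.47% = 0.3363
β_Sable = 0.196 × 32.78% / 23.47% = 0.2737
β_Dray = 0.666 × 43.35% / 23.47% = 1.2301
β_P = Σ w_i β_i = 0.25×0.7480 + 0.14×1.5909 + 0.32×0.3363 + 0.14×0.2737 + 0.15×1.2301 = 0.7402
E(R_P) = R_f + β_P × MRP = 2.0% + 0.7402 × 5.4% = 6.00%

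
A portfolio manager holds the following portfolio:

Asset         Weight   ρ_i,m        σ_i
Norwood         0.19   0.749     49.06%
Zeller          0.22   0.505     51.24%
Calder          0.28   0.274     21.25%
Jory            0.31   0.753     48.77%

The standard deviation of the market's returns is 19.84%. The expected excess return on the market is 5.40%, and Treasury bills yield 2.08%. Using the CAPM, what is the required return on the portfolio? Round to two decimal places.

β_Norwood = 0.749 × 49.06% / 19.84% = 1.8521
β_Zeller = 0.505 × 51.24% / 19.84% = 1.3042
β_Calder = 0.274 × 21.25% / 19.84% = 0.2935
β_Jory = 0.753 × 48.77% / 19.84% = 1.8510
β_P = Σ w_i β_i = 0.19×1.8521 + 0.22×1.3042 + 0.28×0.2935 + 0.31×1.8510 = 1.2948
E(R_P) = R_f + β_P × MRP = 2.08% + 1.2948 × 5.40% = 9.07%

9.07%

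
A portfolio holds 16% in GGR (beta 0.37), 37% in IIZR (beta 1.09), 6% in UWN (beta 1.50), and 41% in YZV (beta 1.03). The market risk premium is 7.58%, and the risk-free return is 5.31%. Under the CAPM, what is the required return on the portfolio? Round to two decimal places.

12.70%

β_P = Σ w_i β_i = 0.16×0.37 + 0.37×1.09 + 0.06×1.50 + 0.41×1.03 = 0.9748
E(R_P) = R_f + β_P × MRP = 5.31% + 0.9748 × 7.58% = 12.70%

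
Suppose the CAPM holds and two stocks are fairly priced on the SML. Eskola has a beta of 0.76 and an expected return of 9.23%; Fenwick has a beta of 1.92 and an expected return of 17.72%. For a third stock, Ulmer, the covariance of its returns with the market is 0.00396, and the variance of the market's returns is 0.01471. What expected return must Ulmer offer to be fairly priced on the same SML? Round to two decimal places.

MRP = (17.72% − 9.23%) / (1.92 − 0.76) = 7.3190%
R_f = 9.23% − 0.76 × 7.3190% = 3.6676%
β_Ulmer = Cov / Var(R_m) = 0.00396 / 0.01471 = 0.2692
E(R_Ulmer) = R_f + β × MRP = 3.6676% + 0.2692 × 7.3190% = 5.64%

5.64%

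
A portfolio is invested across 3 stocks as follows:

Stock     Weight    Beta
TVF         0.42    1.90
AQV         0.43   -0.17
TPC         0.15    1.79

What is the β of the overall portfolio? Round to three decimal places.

0.993

β_P = Σ w_i β_i = 0.42×1.90 + 0.43×-0.17 + 0.15×1.79 = 0.9934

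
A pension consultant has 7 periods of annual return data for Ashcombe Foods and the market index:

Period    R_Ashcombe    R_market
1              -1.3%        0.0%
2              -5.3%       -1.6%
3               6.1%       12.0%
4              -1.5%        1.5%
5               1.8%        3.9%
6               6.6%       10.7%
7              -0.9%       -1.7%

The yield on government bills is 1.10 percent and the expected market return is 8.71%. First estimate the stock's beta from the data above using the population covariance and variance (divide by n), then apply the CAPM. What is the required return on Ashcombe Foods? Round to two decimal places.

Mean R_i = (-1.3 − 5.3 + 6.1 − 1.5 + 1.8 + 6.6 − 0.9) / 7 = 0.7857%
Mean R_m = (0.0 − 1.6 + 12.0 + 1.5 + 3.9 + 10.7 − 1.7) / 7 = 3.5429%
Σ(R_i − R̄_i)(R_m − R̄_m) = 139.1143  ⇒  Cov = 139.1143 / 7 = 19.8735
Σ(R_m − R̄_m)² = 193.5371  ⇒  Var(R_m) = 193.5371 / 7 = 27.6482
β = Cov / Var(R_m) = 19.8735 / 27.6482 = 0.7188
MRP = 8.71% − 1.10% = 7.61%
E(R) = R_f + β × MRP = 1.10% + 0.7188 × 7.61% = 6.57%

6.57%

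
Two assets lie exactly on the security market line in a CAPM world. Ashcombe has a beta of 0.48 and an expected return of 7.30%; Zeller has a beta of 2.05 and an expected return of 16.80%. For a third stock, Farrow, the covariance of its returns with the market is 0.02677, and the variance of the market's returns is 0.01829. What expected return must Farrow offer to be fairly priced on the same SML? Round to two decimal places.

13.25%

MRP = (16.80% − 7.30%) / (2.05 − 0.48) = 6.0510%
R_f = 7.30% − 0.48 × 6.0510% = 4.3955%
β_Farrow = Cov / Var(R_m) = 0.02677 / 0.01829 = 1.4636
E(R_Farrow) = R_f + β × MRP = 4.3955% + 1.4636 × 6.0510% = 13.25%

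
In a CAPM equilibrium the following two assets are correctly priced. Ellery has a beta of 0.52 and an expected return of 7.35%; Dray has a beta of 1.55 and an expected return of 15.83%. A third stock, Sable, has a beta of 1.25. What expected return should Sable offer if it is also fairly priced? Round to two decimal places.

MRP (SML slope) = (15.83% − 7.35%) / (1.55 − 0.52) = 8.48% / 1.03 = 8.2330%
R_f (intercept) = 7.35% − 0.52 × 8.2330% = 3.0688%
E(R_Sable) = R_f + β × MRP = 3.0688% + 1.25 × 8.2330% = 13.36%

13.36%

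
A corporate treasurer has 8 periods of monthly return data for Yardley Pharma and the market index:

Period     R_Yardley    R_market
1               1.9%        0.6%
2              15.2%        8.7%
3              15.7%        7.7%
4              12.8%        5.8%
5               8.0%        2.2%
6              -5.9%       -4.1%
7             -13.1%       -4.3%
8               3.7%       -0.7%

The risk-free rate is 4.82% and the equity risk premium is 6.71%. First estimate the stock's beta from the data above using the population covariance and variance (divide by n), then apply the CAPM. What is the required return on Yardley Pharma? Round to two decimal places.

Mean R_i = (1.9 + 15.2 + 15.7 + 12.8 + 8.0 − 5.9 − 13.1 + 3.7) / 8 = 4.7875%
Mean R_m = (0.6 + 8.7 + 7.7 + 5.8 + 2.2 − 4.1 − 4.3 − 0.7) / 8 = 1.9875%
Σ(R_i − R̄_i)(R_m − R̄_m) = 347.9188  ⇒  Cov = 347.9188 / 8 = 43.4899
Σ(R_m − R̄_m)² = 178.0088  ⇒  Var(R_m) = 178.0088 / 8 = 22.2511
β = Cov / Var(R_m) = 43.4899 / 22.2511 = 1.9545
E(R) = R_f + β × MRP = 4.82% + 1.9545 × 6.71% = 17.93%

17.93%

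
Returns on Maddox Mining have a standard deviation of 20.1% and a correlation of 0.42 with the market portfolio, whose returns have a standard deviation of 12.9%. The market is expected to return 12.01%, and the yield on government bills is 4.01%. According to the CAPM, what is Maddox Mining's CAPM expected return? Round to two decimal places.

9.25%

β = ρ × σ_i / σ_m = 0.42 × 20.1% / 12.9% = 0.6544
MRP = 12.01% − 4.01% = 8.00%
E(R) = 4.01% + 0.6544 × 8.00% = 9.25%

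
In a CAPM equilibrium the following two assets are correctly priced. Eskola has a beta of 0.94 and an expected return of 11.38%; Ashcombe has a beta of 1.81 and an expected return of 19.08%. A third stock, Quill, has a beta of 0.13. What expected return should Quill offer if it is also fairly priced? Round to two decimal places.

4.21%

MRP (SML slope) = (19.08% − 11.38%) / (1.81 − 0.94) = 7.70% / 0.87 = 8.8506%
R_f (intercept) = 11.38% − 0.94 × 8.8506% = 3.0604%
E(R_Quill) = R_f + β × MRP = 3.0604% + 0.13 × 8.8506% = 4.21%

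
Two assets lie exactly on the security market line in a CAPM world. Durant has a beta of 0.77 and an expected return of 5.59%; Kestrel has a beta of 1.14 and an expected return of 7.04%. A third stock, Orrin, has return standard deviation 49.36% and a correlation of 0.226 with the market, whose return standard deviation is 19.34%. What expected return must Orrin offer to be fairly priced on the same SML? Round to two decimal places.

4.83%

MRP = (7.04% − 5.59%) / (1.14 − 0.77) = 3.9189%
R_f = 5.59% − 0.77 × 3.9189% = 2.5724%
β_Orrin = ρ·σ_i/σ_m = 0.226 × 49.36 / 19.34 = 0.5768
E(R_Orrin) = R_f + β × MRP = 2.5724% + 0.5768 × 3.9189% = 4.83%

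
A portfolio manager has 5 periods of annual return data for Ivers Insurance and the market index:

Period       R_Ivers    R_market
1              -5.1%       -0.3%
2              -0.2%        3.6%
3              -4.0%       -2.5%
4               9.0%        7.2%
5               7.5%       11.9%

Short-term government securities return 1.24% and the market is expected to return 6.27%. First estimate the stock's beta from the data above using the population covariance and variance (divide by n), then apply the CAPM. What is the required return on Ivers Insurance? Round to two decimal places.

Mean R_i = (-5.1 − 0.2 − 4.0 + 9.0 + 7.5) / 5 = 1.4400%
Mean R_m = (-0.3 + 3.6 − 2.5 + 7.2 + 11.9) / 5 = 3.9800%
Σ(R_i − R̄_i)(R_m − R̄_m) = 136.2040  ⇒  Cov = 136.2040 / 5 = 27.2408
Σ(R_m − R̄_m)² = 133.5480  ⇒  Var(R_m) = 133.5480 / 5 = 26.7096
β = Cov / Var(R_m) = 27.2408 / 26.7096 = 1.0199
MRP = 6.27% − 1.24% = 5.03%
E(R) = R_f + β × MRP = 1.24% + 1.0199 × 5.03% = 6.37%

6.37%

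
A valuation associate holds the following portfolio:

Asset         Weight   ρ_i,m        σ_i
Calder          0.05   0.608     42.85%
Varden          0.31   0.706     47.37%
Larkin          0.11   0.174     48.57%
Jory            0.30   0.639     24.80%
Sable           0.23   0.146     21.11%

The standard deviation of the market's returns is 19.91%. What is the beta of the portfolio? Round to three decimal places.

β_Calder = 0.608 × 42.85% / 19.91% = 1.3085
β_Varden = 0.706 × 47.37% / 19.91% = 1.6797
β_Larkin = 0.174 × 48.57% / 19.91% = 0.4245
β_Jory = 0.639 × 24.80% / 19.91% = 0.7959
β_Sable = 0.146 × 21.11% / 19.91% = 0.1548
β_P = Σ w_i β_i = 0.05×1.3085 + 0.31×1.6797 + 0.11×0.4245 + 0.30×0.7959 + 0.23×0.1548 = 0.9072

0.907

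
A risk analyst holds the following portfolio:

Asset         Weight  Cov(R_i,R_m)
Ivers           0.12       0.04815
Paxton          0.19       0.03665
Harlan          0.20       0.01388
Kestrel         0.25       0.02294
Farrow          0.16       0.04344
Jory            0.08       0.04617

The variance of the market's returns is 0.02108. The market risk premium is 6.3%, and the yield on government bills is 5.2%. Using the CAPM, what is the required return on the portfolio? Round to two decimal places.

14.73%

β_Ivers = 0.04815 / 0.02108 = 2.2842
β_Paxton = 0.03665 / 0.02108 = 1.7386
β_Harlan = 0.01388 / 0.02108 = 0.6584
β_Kestrel = 0.02294 / 0.02108 = 1.0882
β_Farrow = 0.04344 / 0.02108 = 2.0607
β_Jory = 0.04617 / 0.02108 = 2.1902
β_P = Σ w_i β_i = 0.12×2.2842 + 0.19×1.7386 + 0.20×0.6584 + 0.25×1.0882 + 0.16×2.0607 + 0.08×2.1902 = 1.5131
E(R_P) = R_f + β_P × MRP = 5.2% + 1.5131 × 6.3% = 14.73%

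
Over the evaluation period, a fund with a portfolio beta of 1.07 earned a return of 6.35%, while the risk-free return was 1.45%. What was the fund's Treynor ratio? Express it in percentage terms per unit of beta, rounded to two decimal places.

4.58%

Treynor = (R_P − R_f) / β_P = (6.35% − 1.45%) / 1.0700 = 4.90% / 1.0700 = 4.58%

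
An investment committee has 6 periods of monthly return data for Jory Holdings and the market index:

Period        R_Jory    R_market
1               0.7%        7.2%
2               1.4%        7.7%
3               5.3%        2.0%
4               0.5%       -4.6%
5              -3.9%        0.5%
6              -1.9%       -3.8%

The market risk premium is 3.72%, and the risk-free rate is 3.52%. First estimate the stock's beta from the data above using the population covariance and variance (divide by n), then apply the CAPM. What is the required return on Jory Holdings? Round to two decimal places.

4.23%

Mean R_i = (0.7 + 1.4 + 5.3 + 0.5 − 3.9 − 1.9) / 6 = 0.3500%
Mean R_m = (7.2 + 7.7 + 2.0 − 4.6 + 0.5 − 3.8) / 6 = 1.5000%
Σ(R_i − R̄_i)(R_m − R̄_m) = 26.2400  ⇒  Cov = 26.2400 / 6 = 4.3733
Σ(R_m − R̄_m)² = 137.4800  ⇒  Var(R_m) = 137.4800 / 6 = 22.9133
β = Cov / Var(R_m) = 4.3733 / 22.9133 = 0.1909
E(R) = R_f + β × MRP = 3.52% + 0.1909 × 3.72% = 4.23%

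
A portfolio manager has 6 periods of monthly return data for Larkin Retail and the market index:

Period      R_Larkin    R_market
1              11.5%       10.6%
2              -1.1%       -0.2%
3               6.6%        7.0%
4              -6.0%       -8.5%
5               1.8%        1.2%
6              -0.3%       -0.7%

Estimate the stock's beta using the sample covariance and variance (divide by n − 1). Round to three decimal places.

Mean R_i = (11.5 − 1.1 + 6.6 − 6.0 + 1.8 − 0.3) / 6 = 2.0833%
Mean R_m = (10.6 − 0.2 + 7.0 − 8.5 + 1.2 − 0.7) / 6 = 1.5667%
Σ(R_i − R̄_i)(R_m − R̄_m) = 202.1067  ⇒  Cov = 202.1067 / 5 = 40.4213
Σ(R_m − R̄_m)² = 220.8533  ⇒  Var(R_m) = 220.8533 / 5 = 44.1707
β = Cov / Var(R_m) = 40.4213 / 44.1707 = 0.9151

0.915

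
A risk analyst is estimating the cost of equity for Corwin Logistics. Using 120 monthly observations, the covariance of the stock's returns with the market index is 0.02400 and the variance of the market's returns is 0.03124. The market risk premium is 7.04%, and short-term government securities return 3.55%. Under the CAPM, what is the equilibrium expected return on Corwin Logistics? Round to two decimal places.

β = Cov(R_i, R_m) / Var(R_m) = 0.02400 / 0.03124 = 0.7682
E(R) = R_f + β × MRP = 3.55% + 0.7682 × 7.04% = 8.96%

8.96%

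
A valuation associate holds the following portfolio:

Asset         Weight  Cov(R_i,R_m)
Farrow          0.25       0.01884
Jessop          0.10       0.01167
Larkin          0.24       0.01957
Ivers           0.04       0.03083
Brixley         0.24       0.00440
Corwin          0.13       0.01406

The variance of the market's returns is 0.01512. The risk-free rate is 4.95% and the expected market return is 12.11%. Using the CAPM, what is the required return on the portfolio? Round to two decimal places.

β_Farrow = 0.01884 / 0.01512 = 1.2460
β_Jessop = 0.01167 / 0.01512 = 0.7718
β_Larkin = 0.01957 / 0.01512 = 1.2943
β_Ivers = 0.03083 / 0.01512 = 2.0390
β_Brixley = 0.00440 / 0.01512 = 0.2910
β_Corwin = 0.01406 / 0.01512 = 0.9299
β_P = Σ w_i β_i = 0.25×1.2460 + 0.10×0.7718 + 0.24×1.2943 + 0.04×2.0390 + 0.24×0.2910 + 0.13×0.9299 = 0.9716
MRP = 12.11% − 4.95% = 7.16%
E(R_P) = R_f + β_P × MRP = 4.95% + 0.9716 × 7.16% = 11.91%

11.91%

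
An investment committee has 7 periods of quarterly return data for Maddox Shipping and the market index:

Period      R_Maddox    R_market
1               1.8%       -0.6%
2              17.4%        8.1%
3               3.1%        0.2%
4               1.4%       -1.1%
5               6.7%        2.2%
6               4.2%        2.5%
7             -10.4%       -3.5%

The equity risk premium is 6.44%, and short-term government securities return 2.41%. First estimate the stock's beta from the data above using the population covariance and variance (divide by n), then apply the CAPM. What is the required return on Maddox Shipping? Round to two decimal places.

Mean R_i = (1.8 + 17.4 + 3.1 + 1.4 + 6.7 + 4.2 − 10.4) / 7 = 3.4571%
Mean R_m = (-0.6 + 8.1 + 0.2 − 1.1 + 2.2 + 2.5 − 3.5) / 7 = 1.1143%
Σ(R_i − R̄_i)(R_m − R̄_m) = 173.6143  ⇒  Cov = 173.6143 / 7 = 24.8020
Σ(R_m − R̄_m)² = 81.8686  ⇒  Var(R_m) = 81.8686 / 7 = 11.6955
β = Cov / Var(R_m) = 24.8020 / 11.6955 = 2.1206
E(R) = R_f + β × MRP = 2.41% + 2.1206 × 6.44% = 16.07%

16.07%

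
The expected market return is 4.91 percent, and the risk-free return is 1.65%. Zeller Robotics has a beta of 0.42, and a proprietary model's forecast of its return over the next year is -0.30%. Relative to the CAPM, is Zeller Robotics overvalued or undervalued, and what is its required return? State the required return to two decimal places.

Overvalued; required return 3.02%

MRP = 4.91% − 1.65% = 3.26%
Required return = R_f + β·MRP = 1.65% + 0.42 × 3.26% = 3.02%
Forecast -0.30% < required 3.02% → the stock plots below the SML → overvalued.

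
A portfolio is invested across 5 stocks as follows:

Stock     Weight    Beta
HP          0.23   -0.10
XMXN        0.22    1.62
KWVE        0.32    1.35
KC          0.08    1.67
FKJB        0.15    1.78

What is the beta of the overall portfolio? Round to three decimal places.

1.166

β_P = Σ w_i β_i = 0.23×-0.10 + 0.22×1.62 + 0.32×1.35 + 0.08×1.67 + 0.15×1.78 = 1.1660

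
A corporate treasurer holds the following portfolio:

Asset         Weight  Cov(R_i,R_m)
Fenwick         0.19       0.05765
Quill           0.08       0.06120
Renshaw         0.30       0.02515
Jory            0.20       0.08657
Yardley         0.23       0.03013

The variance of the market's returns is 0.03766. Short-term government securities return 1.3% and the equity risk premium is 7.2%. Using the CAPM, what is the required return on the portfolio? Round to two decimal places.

10.41%

β_Fenwick = 0.05765 / 0.03766 = 1.5308
β_Quill = 0.06120 / 0.03766 = 1.6251
β_Renshaw = 0.02515 / 0.03766 = 0.6678
β_Jory = 0.08657 / 0.03766 = 2.2987
β_Yardley = 0.03013 / 0.03766 = 0.8001
β_P = Σ w_i β_i = 0.19×1.5308 + 0.08×1.6251 + 0.30×0.6678 + 0.20×2.2987 + 0.23×0.8001 = 1.2650
E(R_P) = R_f + β_P × MRP = 1.3% + 1.2650 × 7.2% = 10.41%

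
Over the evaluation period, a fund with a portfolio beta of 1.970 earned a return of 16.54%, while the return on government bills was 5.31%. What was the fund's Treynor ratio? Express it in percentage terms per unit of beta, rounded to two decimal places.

5.70%

Treynor = (R_P − R_f) / β_P = (16.54% − 5.31%) / 1.9700 = 11.23% / 1.9700 = 5.70%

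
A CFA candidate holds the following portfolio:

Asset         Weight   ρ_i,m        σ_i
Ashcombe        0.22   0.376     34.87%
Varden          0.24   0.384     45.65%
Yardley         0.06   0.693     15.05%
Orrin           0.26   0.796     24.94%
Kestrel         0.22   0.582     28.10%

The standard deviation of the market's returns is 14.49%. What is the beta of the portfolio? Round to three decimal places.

β_Ashcombe = 0.376 × 34.87% / 14.49% = 0.9048
β_Varden = 0.384 × 45.65% / 14.49% = 1.2098
β_Yardley = 0.693 × 15.05% / 14.49% = 0.7198
β_Orrin = 0.796 × 24.94% / 14.49% = 1.3701
β_Kestrel = 0.582 × 28.10% / 14.49% = 1.1287
β_P = Σ w_i β_i = 0.22×0.9048 + 0.24×1.2098 + 0.06×0.7198 + 0.26×1.3701 + 0.22×1.1287 = 1.1371

1.137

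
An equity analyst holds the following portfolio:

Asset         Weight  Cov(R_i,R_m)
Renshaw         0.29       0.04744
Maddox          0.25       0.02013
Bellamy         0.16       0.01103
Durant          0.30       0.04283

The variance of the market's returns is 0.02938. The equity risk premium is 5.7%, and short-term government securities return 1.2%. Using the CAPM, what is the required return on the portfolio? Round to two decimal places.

β_Renshaw = 0.04744 / 0.02938 = 1.6147
β_Maddox = 0.02013 / 0.02938 = 0.6852
β_Bellamy = 0.01103 / 0.02938 = 0.3754
β_Durant = 0.04283 / 0.02938 = 1.4578
β_P = Σ w_i β_i = 0.29×1.6147 + 0.25×0.6852 + 0.16×0.3754 + 0.30×1.4578 = 1.1370
E(R_P) = R_f + β_P × MRP = 1.2% + 1.1370 × 5.7% = 7.68%

7.68%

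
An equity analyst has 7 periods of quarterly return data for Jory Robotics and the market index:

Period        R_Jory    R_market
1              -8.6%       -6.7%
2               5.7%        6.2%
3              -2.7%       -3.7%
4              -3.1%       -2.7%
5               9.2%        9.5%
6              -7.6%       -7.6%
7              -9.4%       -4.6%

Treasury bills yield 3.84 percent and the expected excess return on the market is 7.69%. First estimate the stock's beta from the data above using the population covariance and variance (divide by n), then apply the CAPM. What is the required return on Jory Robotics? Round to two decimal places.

12.03%

Mean R_i = (-8.6 + 5.7 − 2.7 − 3.1 + 9.2 − 7.6 − 9.4) / 7 = -2.3571%
Mean R_m = (-6.7 + 6.2 − 3.7 − 2.7 + 9.5 − 7.6 − 4.6) / 7 = -1.3714%
Σ(R_i − R̄_i)(R_m − R̄_m) = 277.0914  ⇒  Cov = 277.0914 / 7 = 39.5845
Σ(R_m − R̄_m)² = 260.3143  ⇒  Var(R_m) = 260.3143 / 7 = 37.1878
β = Cov / Var(R_m) = 39.5845 / 37.1878 = 1.0644
E(R) = R_f + β × MRP = 3.84% + 1.0644 × 7.69% = 12.03%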